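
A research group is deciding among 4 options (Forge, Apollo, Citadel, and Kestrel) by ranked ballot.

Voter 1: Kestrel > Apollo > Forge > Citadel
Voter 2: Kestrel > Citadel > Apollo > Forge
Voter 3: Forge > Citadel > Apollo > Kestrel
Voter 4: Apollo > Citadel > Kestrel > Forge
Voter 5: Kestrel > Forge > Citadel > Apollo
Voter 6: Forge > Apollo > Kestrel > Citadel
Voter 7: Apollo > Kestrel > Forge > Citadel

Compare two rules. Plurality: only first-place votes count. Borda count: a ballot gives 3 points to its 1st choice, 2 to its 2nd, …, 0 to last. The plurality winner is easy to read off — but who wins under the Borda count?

Kestrel

Plurality first-place counts: Forge 2, Apollo 2, Citadel 0, Kestrel 3 → Kestrel.
Borda totals: Forge 10, Apollo 12, Citadel 7, Kestrel 13 → Kestrel.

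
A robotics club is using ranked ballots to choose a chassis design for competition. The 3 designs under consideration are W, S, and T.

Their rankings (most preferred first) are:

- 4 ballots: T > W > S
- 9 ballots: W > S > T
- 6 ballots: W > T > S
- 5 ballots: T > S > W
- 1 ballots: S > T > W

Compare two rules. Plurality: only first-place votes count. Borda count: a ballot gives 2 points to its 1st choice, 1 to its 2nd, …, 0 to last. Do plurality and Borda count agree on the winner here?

Yes

Plurality first-place counts: W 15, S 1, T 9 → W.
Borda totals: W 34, S 16, T 25 → W.
The two rules agree on W.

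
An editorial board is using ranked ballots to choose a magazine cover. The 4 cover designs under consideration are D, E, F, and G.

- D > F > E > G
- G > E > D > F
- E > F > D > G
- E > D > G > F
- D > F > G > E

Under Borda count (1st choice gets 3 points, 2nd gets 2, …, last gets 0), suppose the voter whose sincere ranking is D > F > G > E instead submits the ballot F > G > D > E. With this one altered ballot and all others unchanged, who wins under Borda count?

E

Borda totals with the altered ballot: D 8, E 9, F 7, G 6.
The switch changes the winner from D to E.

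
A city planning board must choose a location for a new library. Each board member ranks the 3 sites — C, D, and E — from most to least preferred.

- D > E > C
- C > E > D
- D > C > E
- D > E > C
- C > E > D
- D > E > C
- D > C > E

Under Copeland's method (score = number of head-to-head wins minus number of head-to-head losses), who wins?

D

Pairwise results:
  C vs D: D wins 5–2.
  C vs E: C wins 4–3.
  D vs E: D wins 5–2.
Copeland scores (wins − losses):
  C: 1 − 1 = 0
  D: 2 − 0 = 2
  E: 0 − 2 = -2
D has the best Copeland score.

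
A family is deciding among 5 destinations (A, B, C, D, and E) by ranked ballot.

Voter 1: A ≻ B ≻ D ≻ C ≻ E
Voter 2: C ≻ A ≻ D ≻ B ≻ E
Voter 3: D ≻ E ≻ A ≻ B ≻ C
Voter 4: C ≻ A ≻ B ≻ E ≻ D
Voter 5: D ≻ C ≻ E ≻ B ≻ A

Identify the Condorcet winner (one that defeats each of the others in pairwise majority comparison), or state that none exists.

Head-to-head results (5 voters total):
A vs B: A wins 4–1.
A vs C: C wins 3–2.
A vs D: A wins 3–2.
A vs E: A wins 3–2.
B vs C: C wins 3–2.
B vs D: D wins 3–2.
B vs E: B wins 3–2.
C vs D: D wins 3–2.
C vs E: C wins 4–1.
D vs E: D wins 4–1.
No candidate beats all others: A beats D beats C beats A, a majority cycle.

None — there is no Condorcet winner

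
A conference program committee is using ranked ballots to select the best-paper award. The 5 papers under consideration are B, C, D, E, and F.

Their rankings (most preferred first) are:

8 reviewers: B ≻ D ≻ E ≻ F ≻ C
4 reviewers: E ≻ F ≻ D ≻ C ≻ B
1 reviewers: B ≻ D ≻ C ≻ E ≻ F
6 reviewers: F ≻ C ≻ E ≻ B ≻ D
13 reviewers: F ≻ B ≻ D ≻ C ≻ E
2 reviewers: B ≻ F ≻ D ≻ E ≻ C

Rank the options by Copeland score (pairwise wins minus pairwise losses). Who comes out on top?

Pairwise results:
  B vs C: B wins 24–10.
  B vs D: B wins 30–4.
  B vs E: B wins 24–10.
  B vs F: F wins 23–11.
  C vs D: D wins 28–6.
  C vs E: C wins 20–14.
  C vs F: F wins 33–1.
  D vs E: D wins 24–10.
  D vs F: F wins 25–9.
  E vs F: F wins 21–13.
Copeland scores (wins − losses):
  B: 3 − 1 = 2
  C: 1 − 3 = -2
  D: 2 − 2 = 0
  E: 0 − 4 = -4
  F: 4 − 0 = 4
F has the best Copeland score.

F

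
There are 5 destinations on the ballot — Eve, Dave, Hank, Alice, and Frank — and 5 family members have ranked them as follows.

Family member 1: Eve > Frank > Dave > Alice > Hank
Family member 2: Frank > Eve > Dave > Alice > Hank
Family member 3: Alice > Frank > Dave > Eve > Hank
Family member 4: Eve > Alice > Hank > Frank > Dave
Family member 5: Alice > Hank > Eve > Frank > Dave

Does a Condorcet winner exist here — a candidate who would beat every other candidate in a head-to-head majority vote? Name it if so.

Head-to-head results (5 voters total):
Eve vs Dave: Eve wins 4–1.
Eve vs Hank: Eve wins 4–1.
Eve vs Alice: Eve wins 3–2.
Eve vs Frank: Eve wins 3–2.
Dave vs Hank: Dave wins 3–2.
Dave vs Alice: Alice wins 3–2.
Dave vs Frank: Frank wins 5–0.
Hank vs Alice: Alice wins 5–0.
Hank vs Frank: Frank wins 3–2.
Alice vs Frank: Alice wins 3–2.
Eve beats each rival — Dave (4–1), Hank (4–1), Alice (3–2), Frank (3–2) — so Eve is the Condorcet winner.

Eve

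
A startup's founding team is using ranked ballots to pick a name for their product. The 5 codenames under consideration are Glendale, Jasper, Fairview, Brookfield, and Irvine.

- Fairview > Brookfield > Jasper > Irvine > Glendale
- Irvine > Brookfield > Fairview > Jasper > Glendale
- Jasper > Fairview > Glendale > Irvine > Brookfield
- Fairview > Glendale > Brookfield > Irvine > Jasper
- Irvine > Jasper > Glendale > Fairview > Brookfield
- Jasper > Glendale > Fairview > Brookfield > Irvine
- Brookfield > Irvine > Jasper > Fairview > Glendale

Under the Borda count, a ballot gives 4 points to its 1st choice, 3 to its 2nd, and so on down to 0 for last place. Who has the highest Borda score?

Fairview

Borda scores:
  Glendale: 0 + 0 + 2 + 3 + 2 + 3 + 0 = 10
  Jasper: 2 + 1 + 4 + 0 + 3 + 4 + 2 = 16
  Fairview: 4 + 2 + 3 + 4 + 1 + 2 + 1 = 17
  Brookfield: 3 + 3 + 0 + 2 + 0 + 1 + 4 = 13
  Irvine: 1 + 4 + 1 + 1 + 4 + 0 + 3 = 14
Fairview has the highest total.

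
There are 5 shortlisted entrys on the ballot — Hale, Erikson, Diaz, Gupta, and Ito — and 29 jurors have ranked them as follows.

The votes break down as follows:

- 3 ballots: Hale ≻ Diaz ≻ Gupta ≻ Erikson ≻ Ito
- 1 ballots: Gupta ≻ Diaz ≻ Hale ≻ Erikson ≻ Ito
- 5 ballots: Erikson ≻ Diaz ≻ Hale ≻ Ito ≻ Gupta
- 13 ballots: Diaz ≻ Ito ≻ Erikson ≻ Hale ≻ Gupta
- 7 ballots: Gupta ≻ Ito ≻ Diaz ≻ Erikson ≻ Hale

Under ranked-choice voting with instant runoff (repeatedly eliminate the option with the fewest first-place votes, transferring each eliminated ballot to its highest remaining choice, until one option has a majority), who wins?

Diaz

Round 1: Diaz 13, Gupta 8, Erikson 5, Hale 3, Ito 0. Ito has the fewest and is eliminated.
Round 2: Diaz 13, Gupta 8, Erikson 5, Hale 3. Hale has the fewest and is eliminated.
Round 3: Diaz 16, Gupta 8, Erikson 5. Diaz has a majority.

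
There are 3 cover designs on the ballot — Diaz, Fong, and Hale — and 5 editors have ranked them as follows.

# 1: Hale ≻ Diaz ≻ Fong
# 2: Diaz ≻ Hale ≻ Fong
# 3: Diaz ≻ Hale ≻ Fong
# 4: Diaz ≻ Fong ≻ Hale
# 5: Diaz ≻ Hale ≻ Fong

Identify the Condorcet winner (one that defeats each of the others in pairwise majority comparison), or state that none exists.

Head-to-head results (5 voters total):
Diaz vs Fong: Diaz wins 5–0.
Diaz vs Hale: Diaz wins 4–1.
Fong vs Hale: Hale wins 4–1.
Diaz beats each rival — Fong (5–0), Hale (4–1) — so Diaz is the Condorcet winner.

Diaz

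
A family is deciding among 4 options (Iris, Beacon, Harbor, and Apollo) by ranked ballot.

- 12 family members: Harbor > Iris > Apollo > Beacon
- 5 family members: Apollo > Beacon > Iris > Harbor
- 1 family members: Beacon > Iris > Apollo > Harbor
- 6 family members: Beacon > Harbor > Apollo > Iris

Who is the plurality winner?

First-place vote totals:
  Iris: 0
  Beacon: 7
  Harbor: 12
  Apollo: 5
Harbor has the most first-place votes.

Harbor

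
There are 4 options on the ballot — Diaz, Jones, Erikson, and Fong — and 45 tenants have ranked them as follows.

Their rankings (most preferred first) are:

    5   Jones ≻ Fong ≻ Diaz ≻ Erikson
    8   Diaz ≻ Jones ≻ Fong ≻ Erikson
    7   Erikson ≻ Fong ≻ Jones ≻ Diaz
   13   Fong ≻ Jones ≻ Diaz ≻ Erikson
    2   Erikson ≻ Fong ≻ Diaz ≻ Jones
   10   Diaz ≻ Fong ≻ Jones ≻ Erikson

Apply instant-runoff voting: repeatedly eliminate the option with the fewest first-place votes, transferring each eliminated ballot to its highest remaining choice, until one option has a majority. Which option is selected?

Fong

Round 1: Diaz 18, Fong 13, Erikson 9, Jones 5. Jones has the fewest and is eliminated.
Round 2: Diaz 18, Fong 18, Erikson 9. Erikson has the fewest and is eliminated.
Round 3: Fong 27, Diaz 18. Fong has a majority.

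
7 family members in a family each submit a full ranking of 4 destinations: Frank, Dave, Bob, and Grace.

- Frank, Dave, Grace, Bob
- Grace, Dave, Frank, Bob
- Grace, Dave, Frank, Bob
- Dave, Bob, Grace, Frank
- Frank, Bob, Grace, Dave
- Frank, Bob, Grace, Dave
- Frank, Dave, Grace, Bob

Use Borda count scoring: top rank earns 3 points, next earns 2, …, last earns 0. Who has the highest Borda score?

Frank

Borda scores:
  Frank: 3 + 1 + 1 + 0 + 3 + 3 + 3 = 14
  Dave: 2 + 2 + 2 + 3 + 0 + 0 + 2 = 11
  Bob: 0 + 0 + 0 + 2 + 2 + 2 + 0 = 6
  Grace: 1 + 3 + 3 + 1 + 1 + 1 + 1 = 11
Frank has the highest total.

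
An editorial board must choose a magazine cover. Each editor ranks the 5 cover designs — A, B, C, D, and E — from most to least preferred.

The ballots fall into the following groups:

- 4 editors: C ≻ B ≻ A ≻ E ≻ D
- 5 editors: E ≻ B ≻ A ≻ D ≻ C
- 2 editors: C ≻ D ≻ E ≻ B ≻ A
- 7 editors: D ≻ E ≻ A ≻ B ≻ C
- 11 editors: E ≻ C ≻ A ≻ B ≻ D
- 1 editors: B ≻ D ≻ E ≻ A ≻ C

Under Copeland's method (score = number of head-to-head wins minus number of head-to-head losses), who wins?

E

Pairwise results:
  A vs B: A wins 18–12.
  A vs C: C wins 17–13.
  A vs D: A wins 20–10.
  A vs E: E wins 26–4.
  B vs C: C wins 17–13.
  B vs D: B wins 21–9.
  B vs E: E wins 25–5.
  C vs D: C wins 17–13.
  C vs E: E wins 24–6.
  D vs E: E wins 20–10.
Copeland scores (wins − losses):
  A: 2 − 2 = 0
  B: 1 − 3 = -2
  C: 3 − 1 = 2
  D: 0 − 4 = -4
  E: 4 − 0 = 4
E has the best Copeland score.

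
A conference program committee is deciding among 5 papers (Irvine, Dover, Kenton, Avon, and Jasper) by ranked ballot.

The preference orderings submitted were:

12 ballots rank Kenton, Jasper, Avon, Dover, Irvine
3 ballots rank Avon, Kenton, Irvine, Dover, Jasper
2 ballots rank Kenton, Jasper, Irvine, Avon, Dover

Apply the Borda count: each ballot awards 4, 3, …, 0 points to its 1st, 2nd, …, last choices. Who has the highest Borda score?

Kenton

Borda scores:
  Irvine: 12·0 + 3·2 + 2·2 = 10
  Dover: 12·1 + 3·1 + 2·0 = 15
  Kenton: 12·4 + 3·3 + 2·4 = 65
  Avon: 12·2 + 3·4 + 2·1 = 38
  Jasper: 12·3 + 3·0 + 2·3 = 42
Kenton has the highest total.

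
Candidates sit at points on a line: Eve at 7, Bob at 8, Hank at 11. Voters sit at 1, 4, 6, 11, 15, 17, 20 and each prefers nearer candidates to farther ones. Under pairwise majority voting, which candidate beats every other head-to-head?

Hank

With single-peaked preferences on a line, the Condorcet winner is the candidate closest to the median voter.
The median voter (position 11) is closest to Hank at 11.
Check: Hank vs Eve — voters closer to Hank: 4 of 7.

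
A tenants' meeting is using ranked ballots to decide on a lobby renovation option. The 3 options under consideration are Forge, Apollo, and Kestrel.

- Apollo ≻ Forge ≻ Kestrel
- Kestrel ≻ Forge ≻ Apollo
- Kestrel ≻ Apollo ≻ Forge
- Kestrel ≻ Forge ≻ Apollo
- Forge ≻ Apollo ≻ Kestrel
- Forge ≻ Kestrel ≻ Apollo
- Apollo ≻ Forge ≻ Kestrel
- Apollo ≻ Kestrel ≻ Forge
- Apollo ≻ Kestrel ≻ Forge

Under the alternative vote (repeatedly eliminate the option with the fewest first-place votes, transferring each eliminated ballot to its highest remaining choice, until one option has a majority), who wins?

Round 1: Apollo 4, Kestrel 3, Forge 2. Forge has the fewest and is eliminated.
Round 2: Apollo 5, Kestrel 4. Apollo has a majority.

Apollo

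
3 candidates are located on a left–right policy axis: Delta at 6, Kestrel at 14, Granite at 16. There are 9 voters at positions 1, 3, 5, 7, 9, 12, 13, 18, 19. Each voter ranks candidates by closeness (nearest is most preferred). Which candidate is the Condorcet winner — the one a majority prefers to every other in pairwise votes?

With single-peaked preferences on a line, the Condorcet winner is the candidate closest to the median voter.
The median voter (position 9) is closest to Delta at 6.
Check: Delta vs Kestrel — voters closer to Delta: 5 of 9.

Delta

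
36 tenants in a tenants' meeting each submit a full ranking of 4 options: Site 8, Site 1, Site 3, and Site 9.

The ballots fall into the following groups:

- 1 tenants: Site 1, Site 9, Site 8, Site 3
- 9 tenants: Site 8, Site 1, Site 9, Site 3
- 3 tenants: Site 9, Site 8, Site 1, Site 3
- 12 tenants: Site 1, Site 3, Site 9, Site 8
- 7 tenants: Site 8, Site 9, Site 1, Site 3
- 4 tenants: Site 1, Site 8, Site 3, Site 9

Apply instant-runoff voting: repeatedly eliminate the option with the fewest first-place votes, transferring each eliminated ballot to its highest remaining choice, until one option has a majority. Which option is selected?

Site 8

Round 1: Site 1 17, Site 8 16, Site 9 3, Site 3 0. Site 3 has the fewest and is eliminated.
Round 2: Site 1 17, Site 8 16, Site 9 3. Site 9 has the fewest and is eliminated.
Round 3: Site 8 19, Site 1 17. Site 8 has a majority.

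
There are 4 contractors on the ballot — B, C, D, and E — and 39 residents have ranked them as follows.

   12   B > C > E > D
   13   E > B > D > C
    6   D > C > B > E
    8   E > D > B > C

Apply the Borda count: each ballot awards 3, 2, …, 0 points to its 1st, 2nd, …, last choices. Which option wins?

Borda scores:
  B: 12·3 + 13·2 + 6·1 + 8·1 = 76
  C: 12·2 + 13·0 + 6·2 + 8·0 = 36
  D: 12·0 + 13·1 + 6·3 + 8·2 = 47
  E: 12·1 + 13·3 + 6·0 + 8·3 = 75
B has the highest total.

B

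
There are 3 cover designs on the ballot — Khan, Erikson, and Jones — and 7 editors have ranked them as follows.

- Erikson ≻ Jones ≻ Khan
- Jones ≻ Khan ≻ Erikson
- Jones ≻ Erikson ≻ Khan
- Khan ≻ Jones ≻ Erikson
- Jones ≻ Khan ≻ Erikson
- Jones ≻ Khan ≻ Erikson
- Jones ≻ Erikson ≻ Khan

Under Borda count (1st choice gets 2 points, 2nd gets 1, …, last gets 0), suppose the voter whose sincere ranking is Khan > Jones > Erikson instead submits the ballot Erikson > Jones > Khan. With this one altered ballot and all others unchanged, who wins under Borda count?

Jones

Borda totals with the altered ballot: Khan 3, Erikson 6, Jones 12.
The winner is unchanged: still Jones.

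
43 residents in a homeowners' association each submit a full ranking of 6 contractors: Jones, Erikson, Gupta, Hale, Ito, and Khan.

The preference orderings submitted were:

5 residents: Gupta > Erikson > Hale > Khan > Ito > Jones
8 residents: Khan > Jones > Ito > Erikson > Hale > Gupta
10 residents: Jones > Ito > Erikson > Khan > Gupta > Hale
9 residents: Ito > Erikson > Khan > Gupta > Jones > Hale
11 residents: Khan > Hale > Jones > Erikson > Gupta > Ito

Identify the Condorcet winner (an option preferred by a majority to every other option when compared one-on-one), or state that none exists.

There is no Condorcet winner

Head-to-head results (43 voters total):
Jones vs Erikson: Jones wins 29–14.
Jones vs Gupta: Jones wins 29–14.
Jones vs Hale: Jones wins 27–16.
Jones vs Ito: Jones wins 29–14.
Jones vs Khan: Khan wins 33–10.
Erikson vs Gupta: Erikson wins 38–5.
Erikson vs Hale: Erikson wins 32–11.
Erikson vs Ito: Ito wins 27–16.
Erikson vs Khan: Erikson wins 24–19.
Gupta vs Hale: Gupta wins 24–19.
Gupta vs Ito: Ito wins 27–16.
Gupta vs Khan: Khan wins 38–5.
Hale vs Ito: Ito wins 27–16.
Hale vs Khan: Khan wins 38–5.
Ito vs Khan: Khan wins 24–19.
No candidate beats all others: Jones beats Erikson beats Khan beats Jones, a majority cycle.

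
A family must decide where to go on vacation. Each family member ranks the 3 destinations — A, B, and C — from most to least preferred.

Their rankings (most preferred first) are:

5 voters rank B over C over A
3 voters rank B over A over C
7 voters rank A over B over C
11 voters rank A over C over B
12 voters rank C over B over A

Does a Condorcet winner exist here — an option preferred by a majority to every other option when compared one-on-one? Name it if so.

No Condorcet winner

Head-to-head results (38 voters total):
A vs B: B wins 20–18.
A vs C: A wins 21–17.
B vs C: C wins 23–15.
No candidate beats all others: A beats C beats B beats A, a majority cycle.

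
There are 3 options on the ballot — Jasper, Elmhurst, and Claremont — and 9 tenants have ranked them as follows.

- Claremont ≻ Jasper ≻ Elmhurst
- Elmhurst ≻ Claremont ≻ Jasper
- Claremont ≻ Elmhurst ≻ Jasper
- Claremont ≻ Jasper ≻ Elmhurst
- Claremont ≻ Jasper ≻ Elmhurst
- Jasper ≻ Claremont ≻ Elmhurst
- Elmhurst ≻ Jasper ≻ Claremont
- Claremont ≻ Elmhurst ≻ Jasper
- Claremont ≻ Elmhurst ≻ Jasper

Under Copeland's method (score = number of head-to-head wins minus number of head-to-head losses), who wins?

Pairwise results:
  Jasper vs Elmhurst: Elmhurst wins 5–4.
  Jasper vs Claremont: Claremont wins 7–2.
  Elmhurst vs Claremont: Claremont wins 7–2.
Copeland scores (wins − losses):
  Jasper: 0 − 2 = -2
  Elmhurst: 1 − 1 = 0
  Claremont: 2 − 0 = 2
Claremont has the best Copeland score.

Claremont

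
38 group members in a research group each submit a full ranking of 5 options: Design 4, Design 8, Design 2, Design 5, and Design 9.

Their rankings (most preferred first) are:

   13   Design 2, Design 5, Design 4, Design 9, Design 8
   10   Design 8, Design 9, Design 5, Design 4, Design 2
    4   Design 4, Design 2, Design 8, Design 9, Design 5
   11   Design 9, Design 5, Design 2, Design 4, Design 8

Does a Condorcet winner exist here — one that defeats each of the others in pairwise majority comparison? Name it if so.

Design 9

Head-to-head results (38 voters total):
Design 4 vs Design 8: Design 4 wins 28–10.
Design 4 vs Design 2: Design 2 wins 24–14.
Design 4 vs Design 5: Design 5 wins 34–4.
Design 4 vs Design 9: Design 9 wins 21–17.
Design 8 vs Design 2: Design 2 wins 28–10.
Design 8 vs Design 5: Design 5 wins 24–14.
Design 8 vs Design 9: Design 9 wins 24–14.
Design 2 vs Design 5: Design 5 wins 21–17.
Design 2 vs Design 9: Design 9 wins 21–17.
Design 5 vs Design 9: Design 9 wins 25–13.
Design 9 beats each rival — Design 4 (21–17), Design 8 (24–14), Design 2 (21–17), Design 5 (25–13) — so Design 9 is the Condorcet winner.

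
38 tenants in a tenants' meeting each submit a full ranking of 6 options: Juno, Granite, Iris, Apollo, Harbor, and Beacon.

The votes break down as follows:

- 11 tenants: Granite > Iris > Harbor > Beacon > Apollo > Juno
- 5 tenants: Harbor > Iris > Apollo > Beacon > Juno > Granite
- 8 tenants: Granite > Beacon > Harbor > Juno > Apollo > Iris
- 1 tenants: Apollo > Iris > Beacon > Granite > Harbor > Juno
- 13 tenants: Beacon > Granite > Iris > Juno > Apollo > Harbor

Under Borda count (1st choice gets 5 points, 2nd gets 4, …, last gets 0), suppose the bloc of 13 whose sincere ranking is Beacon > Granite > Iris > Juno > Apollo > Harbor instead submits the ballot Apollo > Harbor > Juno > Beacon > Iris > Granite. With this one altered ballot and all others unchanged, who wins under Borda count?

Borda totals with the altered ballot: Juno 60, Granite 97, Iris 81, Apollo 104, Harbor 135, Beacon 93.
The switch changes the winner from Granite to Harbor.

Harbor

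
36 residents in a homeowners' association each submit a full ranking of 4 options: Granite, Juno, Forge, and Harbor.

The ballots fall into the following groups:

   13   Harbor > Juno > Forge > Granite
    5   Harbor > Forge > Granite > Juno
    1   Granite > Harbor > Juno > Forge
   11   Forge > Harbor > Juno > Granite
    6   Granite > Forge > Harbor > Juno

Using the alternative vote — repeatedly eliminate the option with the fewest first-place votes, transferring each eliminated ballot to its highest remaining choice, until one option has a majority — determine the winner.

Round 1: Harbor 18, Forge 11, Granite 7, Juno 0. Juno has the fewest and is eliminated.
Round 2: Harbor 18, Forge 11, Granite 7. Granite has the fewest and is eliminated.
Round 3: Harbor 19, Forge 17. Harbor has a majority.

Harbor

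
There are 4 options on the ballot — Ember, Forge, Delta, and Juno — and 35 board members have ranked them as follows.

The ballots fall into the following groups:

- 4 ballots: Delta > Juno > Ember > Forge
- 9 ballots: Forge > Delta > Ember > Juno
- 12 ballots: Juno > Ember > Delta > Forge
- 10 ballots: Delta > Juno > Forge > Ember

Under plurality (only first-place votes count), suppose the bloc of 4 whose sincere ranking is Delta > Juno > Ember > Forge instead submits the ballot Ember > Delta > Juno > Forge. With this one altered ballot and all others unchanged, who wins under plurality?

First-place totals with the altered ballot: Ember 4, Forge 9, Delta 10, Juno 12.
The switch changes the winner from Delta to Juno.

Juno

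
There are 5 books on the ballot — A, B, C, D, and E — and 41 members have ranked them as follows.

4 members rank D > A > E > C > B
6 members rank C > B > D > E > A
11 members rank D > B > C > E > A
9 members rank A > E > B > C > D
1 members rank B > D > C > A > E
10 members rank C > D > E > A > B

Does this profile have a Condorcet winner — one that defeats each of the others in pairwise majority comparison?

No

Head-to-head results (41 voters total):
A vs B: A wins 23–18.
A vs C: C wins 28–13.
A vs D: D wins 32–9.
A vs E: E wins 27–14.
B vs C: B wins 21–20.
B vs D: D wins 25–16.
B vs E: E wins 23–18.
C vs D: C wins 25–16.
C vs E: C wins 28–13.
D vs E: D wins 32–9.
No candidate beats all others: A beats B beats C beats A, a majority cycle.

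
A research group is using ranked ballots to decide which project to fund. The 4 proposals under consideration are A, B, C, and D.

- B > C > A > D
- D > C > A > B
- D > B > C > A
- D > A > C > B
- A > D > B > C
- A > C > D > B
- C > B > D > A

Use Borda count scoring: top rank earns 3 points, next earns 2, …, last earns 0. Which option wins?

D

Borda scores:
  A: 1 + 1 + 0 + 2 + 3 + 3 + 0 = 10
  B: 3 + 0 + 2 + 0 + 1 + 0 + 2 = 8
  C: 2 + 2 + 1 + 1 + 0 + 2 + 3 = 11
  D: 0 + 3 + 3 + 3 + 2 + 1 + 1 = 13
D has the highest total.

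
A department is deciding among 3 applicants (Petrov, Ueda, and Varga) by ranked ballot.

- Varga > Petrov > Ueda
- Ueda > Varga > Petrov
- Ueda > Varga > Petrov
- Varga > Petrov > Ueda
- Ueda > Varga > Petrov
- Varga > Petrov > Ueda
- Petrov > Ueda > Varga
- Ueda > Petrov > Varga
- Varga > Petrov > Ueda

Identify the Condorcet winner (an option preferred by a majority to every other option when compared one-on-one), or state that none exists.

None — there is no Condorcet winner

Head-to-head results (9 voters total):
Petrov vs Ueda: Petrov wins 5–4.
Petrov vs Varga: Varga wins 7–2.
Ueda vs Varga: Ueda wins 5–4.
No candidate beats all others: Petrov beats Ueda beats Varga beats Petrov, a majority cycle.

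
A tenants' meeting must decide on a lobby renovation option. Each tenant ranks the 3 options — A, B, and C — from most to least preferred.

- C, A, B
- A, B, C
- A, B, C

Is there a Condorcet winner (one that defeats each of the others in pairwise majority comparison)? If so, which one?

Head-to-head results (3 voters total):
A vs B: A wins 3–0.
A vs C: A wins 2–1.
B vs C: B wins 2–1.
A beats each rival — B (3–0), C (2–1) — so A is the Condorcet winner.

A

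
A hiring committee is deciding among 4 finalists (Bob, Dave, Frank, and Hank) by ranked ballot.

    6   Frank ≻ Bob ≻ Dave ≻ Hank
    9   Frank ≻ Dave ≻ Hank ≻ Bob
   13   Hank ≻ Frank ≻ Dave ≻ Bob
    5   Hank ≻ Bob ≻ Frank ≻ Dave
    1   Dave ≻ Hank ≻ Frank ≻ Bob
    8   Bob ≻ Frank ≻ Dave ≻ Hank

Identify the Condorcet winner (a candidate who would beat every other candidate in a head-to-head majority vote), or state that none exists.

Frank

Head-to-head results (42 voters total):
Bob vs Dave: Dave wins 23–19.
Bob vs Frank: Frank wins 29–13.
Bob vs Hank: Hank wins 28–14.
Dave vs Frank: Frank wins 41–1.
Dave vs Hank: Dave wins 24–18.
Frank vs Hank: Frank wins 23–19.
Frank beats each rival — Bob (29–13), Dave (41–1), Hank (23–19) — so Frank is the Condorcet winner.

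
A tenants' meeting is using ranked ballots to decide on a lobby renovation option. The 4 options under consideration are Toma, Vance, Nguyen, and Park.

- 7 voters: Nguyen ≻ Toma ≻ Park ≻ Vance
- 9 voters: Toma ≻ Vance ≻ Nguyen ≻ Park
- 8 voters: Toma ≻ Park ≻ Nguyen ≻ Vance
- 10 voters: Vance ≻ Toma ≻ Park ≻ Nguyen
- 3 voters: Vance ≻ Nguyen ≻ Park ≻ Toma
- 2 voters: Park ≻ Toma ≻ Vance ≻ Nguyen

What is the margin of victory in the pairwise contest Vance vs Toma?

Ballots ranking Vance above Toma: 10+3 = 13.
Ballots ranking Toma above Vance: 7+9+8+2 = 26.
Toma wins 26–13, a margin of 13.

13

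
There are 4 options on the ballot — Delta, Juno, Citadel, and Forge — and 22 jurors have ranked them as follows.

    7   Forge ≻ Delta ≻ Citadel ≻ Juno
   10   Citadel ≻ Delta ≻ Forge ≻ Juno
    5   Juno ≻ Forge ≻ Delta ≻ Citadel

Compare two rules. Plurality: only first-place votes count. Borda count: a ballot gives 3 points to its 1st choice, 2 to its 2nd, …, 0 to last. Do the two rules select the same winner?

Plurality first-place counts: Delta 0, Juno 5, Citadel 10, Forge 7 → Citadel.
Borda totals: Delta 39, Juno 15, Citadel 37, Forge 41 → Forge.
The two rules disagree: plurality picks Citadel, Borda picks Forge.

No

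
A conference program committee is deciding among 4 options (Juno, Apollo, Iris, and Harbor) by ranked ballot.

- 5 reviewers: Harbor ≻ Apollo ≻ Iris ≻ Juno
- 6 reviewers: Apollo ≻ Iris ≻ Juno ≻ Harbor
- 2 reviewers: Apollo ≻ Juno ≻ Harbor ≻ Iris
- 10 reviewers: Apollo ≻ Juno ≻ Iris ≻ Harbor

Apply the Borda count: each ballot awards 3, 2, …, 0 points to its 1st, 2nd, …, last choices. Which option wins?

Borda scores:
  Juno: 5·0 + 6·1 + 2·2 + 10·2 = 30
  Apollo: 5·2 + 6·3 + 2·3 + 10·3 = 64
  Iris: 5·1 + 6·2 + 2·0 + 10·1 = 27
  Harbor: 5·3 + 6·0 + 2·1 + 10·0 = 17
Apollo has the highest total.

Apollo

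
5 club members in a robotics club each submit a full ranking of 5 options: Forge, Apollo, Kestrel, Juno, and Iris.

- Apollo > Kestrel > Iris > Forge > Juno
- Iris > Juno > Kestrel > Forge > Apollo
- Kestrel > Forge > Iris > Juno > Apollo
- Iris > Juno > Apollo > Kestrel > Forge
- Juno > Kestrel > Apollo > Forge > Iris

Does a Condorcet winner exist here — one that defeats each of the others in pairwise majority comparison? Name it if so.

Head-to-head results (5 voters total):
Forge vs Apollo: Apollo wins 3–2.
Forge vs Kestrel: Kestrel wins 5–0.
Forge vs Juno: Juno wins 3–2.
Forge vs Iris: Iris wins 3–2.
Apollo vs Kestrel: Kestrel wins 3–2.
Apollo vs Juno: Juno wins 4–1.
Apollo vs Iris: Iris wins 3–2.
Kestrel vs Juno: Juno wins 3–2.
Kestrel vs Iris: Kestrel wins 3–2.
Juno vs Iris: Iris wins 4–1.
No candidate beats all others: Kestrel beats Iris beats Juno beats Kestrel, a majority cycle.

None — there is no Condorcet winner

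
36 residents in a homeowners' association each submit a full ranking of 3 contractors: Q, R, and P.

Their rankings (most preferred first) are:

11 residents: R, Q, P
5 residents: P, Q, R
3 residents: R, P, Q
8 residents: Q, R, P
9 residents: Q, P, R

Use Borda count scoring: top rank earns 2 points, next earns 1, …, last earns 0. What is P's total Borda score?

Borda scores:
  Q: 11·1 + 5·1 + 3·0 + 8·2 + 9·2 = 50
  R: 11·2 + 5·0 + 3·2 + 8·1 + 9·0 = 36
  P: 11·0 + 5·2 + 3·1 + 8·0 + 9·1 = 22

22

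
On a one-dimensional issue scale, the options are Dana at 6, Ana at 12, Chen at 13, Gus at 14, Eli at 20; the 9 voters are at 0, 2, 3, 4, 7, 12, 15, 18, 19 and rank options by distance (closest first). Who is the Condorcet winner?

Dana

With single-peaked preferences on a line, the Condorcet winner is the candidate closest to the median voter.
The median voter (position 7) is closest to Dana at 6.
Check: Dana vs Ana — voters closer to Dana: 5 of 9.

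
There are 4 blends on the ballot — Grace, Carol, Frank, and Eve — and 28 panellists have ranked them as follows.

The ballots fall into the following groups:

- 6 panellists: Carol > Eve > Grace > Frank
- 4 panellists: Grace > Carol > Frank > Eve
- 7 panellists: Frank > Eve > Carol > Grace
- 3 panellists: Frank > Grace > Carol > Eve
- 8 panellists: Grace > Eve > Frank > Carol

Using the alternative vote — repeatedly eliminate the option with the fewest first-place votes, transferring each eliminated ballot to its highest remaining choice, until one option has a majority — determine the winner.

Grace

Round 1: Grace 12, Frank 10, Carol 6, Eve 0. Eve has the fewest and is eliminated.
Round 2: Grace 12, Frank 10, Carol 6. Carol has the fewest and is eliminated.
Round 3: Grace 18, Frank 10. Grace has a majority.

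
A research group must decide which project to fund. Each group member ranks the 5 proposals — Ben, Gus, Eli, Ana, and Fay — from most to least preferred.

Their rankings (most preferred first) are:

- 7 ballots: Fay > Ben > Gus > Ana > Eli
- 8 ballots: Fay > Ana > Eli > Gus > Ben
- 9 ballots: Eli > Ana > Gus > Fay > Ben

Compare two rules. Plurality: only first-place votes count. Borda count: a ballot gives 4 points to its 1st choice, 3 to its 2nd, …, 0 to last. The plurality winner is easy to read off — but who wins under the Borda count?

Fay

Plurality first-place counts: Ben 0, Gus 0, Eli 9, Ana 0, Fay 15 → Fay.
Borda totals: Ben 21, Gus 40, Eli 52, Ana 58, Fay 69 → Fay.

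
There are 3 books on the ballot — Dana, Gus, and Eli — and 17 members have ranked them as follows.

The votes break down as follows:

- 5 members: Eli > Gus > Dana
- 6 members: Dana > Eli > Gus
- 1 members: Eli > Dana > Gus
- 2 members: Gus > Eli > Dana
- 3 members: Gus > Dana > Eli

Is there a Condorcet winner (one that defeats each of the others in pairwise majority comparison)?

Head-to-head results (17 voters total):
Dana vs Gus: Gus wins 10–7.
Dana vs Eli: Dana wins 9–8.
Gus vs Eli: Eli wins 12–5.
No candidate beats all others: Dana beats Eli beats Gus beats Dana, a majority cycle.

No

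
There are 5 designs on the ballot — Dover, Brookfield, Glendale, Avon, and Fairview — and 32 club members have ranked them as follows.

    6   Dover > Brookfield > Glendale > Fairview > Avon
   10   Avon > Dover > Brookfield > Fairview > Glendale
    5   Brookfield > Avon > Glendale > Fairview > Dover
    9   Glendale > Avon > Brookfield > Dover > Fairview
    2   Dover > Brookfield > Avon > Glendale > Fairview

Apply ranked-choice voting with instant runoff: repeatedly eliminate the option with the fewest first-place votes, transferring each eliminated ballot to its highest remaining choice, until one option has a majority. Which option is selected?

Round 1: Avon 10, Glendale 9, Dover 8, Brookfield 5, Fairview 0. Fairview has the fewest and is eliminated.
Round 2: Avon 10, Glendale 9, Dover 8, Brookfield 5. Brookfield has the fewest and is eliminated.
Round 3: Avon 15, Glendale 9, Dover 8. Dover has the fewest and is eliminated.
Round 4: Avon 17, Glendale 15. Avon has a majority.

Avon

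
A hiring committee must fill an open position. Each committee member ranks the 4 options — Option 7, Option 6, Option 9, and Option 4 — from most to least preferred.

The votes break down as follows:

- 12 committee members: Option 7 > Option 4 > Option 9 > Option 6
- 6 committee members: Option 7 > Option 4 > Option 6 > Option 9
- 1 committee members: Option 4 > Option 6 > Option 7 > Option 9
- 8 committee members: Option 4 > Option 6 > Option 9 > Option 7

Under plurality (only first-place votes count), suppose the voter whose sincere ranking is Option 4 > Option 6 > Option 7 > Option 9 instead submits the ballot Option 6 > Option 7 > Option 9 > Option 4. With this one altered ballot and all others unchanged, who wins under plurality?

Option 7

First-place totals with the altered ballot: Option 7 18, Option 6 1, Option 9 0, Option 4 8.
The winner is unchanged: still Option 7.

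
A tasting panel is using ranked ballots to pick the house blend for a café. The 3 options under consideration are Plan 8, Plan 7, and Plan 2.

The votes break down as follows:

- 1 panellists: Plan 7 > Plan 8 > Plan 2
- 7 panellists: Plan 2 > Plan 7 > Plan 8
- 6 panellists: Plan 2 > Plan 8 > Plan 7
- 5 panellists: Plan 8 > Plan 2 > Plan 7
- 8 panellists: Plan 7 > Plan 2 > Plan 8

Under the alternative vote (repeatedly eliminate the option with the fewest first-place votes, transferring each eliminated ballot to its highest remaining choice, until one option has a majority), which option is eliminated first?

Plan 8

Round 1: Plan 2 13, Plan 7 9, Plan 8 5. Plan 8 has the fewest and is eliminated.
Round 2: Plan 2 18, Plan 7 9. Plan 2 has a majority.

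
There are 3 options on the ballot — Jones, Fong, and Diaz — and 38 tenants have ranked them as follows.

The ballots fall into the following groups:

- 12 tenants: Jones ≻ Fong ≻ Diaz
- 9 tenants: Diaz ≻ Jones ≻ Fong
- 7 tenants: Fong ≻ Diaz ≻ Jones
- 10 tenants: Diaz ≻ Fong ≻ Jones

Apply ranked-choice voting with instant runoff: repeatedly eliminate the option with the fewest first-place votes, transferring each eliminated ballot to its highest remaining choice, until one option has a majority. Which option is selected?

Round 1: Diaz 19, Jones 12, Fong 7. Fong has the fewest and is eliminated.
Round 2: Diaz 26, Jones 12. Diaz has a majority.

Diaz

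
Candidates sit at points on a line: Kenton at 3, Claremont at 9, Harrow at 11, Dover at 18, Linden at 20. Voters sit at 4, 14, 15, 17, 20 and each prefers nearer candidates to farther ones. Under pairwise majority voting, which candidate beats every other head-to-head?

With single-peaked preferences on a line, the Condorcet winner is the candidate closest to the median voter.
The median voter (position 15) is closest to Dover at 18.
Check: Dover vs Linden — voters closer to Dover: 4 of 5.

Dover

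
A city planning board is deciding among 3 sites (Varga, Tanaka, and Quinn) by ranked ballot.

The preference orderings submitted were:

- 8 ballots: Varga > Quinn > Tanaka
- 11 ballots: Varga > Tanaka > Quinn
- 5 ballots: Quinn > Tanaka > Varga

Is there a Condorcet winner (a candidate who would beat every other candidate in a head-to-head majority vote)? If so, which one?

Varga

Head-to-head results (24 voters total):
Varga vs Tanaka: Varga wins 19–5.
Varga vs Quinn: Varga wins 19–5.
Tanaka vs Quinn: Quinn wins 13–11.
Varga beats each rival — Tanaka (19–5), Quinn (19–5) — so Varga is the Condorcet winner.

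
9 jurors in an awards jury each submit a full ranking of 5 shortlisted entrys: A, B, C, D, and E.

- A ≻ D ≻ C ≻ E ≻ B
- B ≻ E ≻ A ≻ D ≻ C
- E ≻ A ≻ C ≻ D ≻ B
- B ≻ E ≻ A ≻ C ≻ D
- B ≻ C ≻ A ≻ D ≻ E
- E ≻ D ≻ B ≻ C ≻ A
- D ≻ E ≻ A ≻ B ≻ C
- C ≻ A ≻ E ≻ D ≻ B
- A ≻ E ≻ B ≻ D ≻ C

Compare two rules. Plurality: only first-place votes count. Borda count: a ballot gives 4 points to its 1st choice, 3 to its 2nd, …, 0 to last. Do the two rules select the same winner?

No

Plurality first-place counts: A 2, B 3, C 1, D 1, E 2 → B.
Borda totals: A 22, B 17, C 13, D 15, E 23 → E.
The two rules disagree: plurality picks B, Borda picks E.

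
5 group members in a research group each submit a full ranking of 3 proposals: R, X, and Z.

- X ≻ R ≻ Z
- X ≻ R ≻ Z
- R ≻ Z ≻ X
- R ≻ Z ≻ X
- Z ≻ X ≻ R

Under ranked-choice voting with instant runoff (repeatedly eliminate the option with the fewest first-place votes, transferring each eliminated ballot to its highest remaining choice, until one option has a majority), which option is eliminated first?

Z

Round 1: R 2, X 2, Z 1. Z has the fewest and is eliminated.
Round 2: X 3, R 2. X has a majority.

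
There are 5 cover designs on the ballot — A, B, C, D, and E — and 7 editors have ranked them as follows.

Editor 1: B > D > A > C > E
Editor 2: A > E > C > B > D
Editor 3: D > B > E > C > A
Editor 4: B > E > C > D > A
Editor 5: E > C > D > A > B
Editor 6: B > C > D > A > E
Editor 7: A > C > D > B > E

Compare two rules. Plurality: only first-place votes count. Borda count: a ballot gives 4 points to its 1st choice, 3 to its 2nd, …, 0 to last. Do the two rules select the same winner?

Yes

Plurality first-place counts: A 2, B 3, C 0, D 1, E 1 → B.
Borda totals: A 12, B 17, C 15, D 14, E 12 → B.
The two rules agree on B.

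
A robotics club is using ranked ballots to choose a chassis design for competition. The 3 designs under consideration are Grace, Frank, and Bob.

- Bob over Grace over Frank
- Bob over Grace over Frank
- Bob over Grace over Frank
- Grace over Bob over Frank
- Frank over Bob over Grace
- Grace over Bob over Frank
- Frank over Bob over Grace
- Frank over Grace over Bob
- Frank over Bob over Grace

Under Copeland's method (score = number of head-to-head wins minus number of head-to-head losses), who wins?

Bob

Pairwise results:
  Grace vs Frank: Grace wins 5–4.
  Grace vs Bob: Bob wins 6–3.
  Frank vs Bob: Bob wins 5–4.
Copeland scores (wins − losses):
  Grace: 1 − 1 = 0
  Frank: 0 − 2 = -2
  Bob: 2 − 0 = 2
Bob has the best Copeland score.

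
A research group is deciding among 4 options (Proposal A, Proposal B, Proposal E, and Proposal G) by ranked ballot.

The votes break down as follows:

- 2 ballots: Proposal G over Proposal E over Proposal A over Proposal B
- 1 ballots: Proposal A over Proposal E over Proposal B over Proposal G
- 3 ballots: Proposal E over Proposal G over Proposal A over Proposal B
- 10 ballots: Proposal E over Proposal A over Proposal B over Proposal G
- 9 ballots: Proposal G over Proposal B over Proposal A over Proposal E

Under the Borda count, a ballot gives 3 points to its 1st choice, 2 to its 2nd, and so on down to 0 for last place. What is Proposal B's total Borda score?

29

Borda scores:
  Proposal A: 2·1 + 3 + 3·1 + 10·2 + 9·1 = 37
  Proposal B: 2·0 + 1 + 3·0 + 10·1 + 9·2 = 29
  Proposal E: 2·2 + 2 + 3·3 + 10·3 + 9·0 = 45
  Proposal G: 2·3 + 0 + 3·2 + 10·0 + 9·3 = 39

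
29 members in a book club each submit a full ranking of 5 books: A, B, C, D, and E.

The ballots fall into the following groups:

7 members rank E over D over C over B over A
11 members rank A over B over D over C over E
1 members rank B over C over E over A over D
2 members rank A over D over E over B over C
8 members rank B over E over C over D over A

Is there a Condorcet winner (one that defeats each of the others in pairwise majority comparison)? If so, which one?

Head-to-head results (29 voters total):
A vs B: B wins 16–13.
A vs C: C wins 16–13.
A vs D: D wins 15–14.
A vs E: E wins 16–13.
B vs C: B wins 22–7.
B vs D: B wins 20–9.
B vs E: B wins 20–9.
C vs D: D wins 20–9.
C vs E: E wins 17–12.
D vs E: E wins 16–13.
B beats each rival — A (16–13), C (22–7), D (20–9), E (20–9) — so B is the Condorcet winner.

B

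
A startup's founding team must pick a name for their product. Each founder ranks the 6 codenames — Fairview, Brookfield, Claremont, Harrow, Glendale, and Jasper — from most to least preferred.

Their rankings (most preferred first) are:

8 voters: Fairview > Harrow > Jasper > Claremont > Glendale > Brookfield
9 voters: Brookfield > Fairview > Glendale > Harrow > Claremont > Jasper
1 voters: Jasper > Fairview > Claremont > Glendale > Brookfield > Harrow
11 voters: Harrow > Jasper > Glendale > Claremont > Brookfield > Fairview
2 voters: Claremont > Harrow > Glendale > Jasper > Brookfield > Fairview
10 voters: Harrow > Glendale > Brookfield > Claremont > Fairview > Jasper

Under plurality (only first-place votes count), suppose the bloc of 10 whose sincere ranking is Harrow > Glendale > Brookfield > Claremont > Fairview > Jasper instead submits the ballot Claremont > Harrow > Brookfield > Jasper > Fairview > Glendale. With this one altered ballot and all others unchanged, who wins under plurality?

First-place totals with the altered ballot: Fairview 8, Brookfield 9, Claremont 12, Harrow 11, Glendale 0, Jasper 1.
The switch changes the winner from Harrow to Claremont.

Claremont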